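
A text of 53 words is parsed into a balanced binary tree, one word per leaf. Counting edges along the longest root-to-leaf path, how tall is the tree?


In a balanced binary tree with n leaves the deepest leaf is ceil(log2(n)) edges below the root.
log2(53) = 5.7279
ceil(5.7279) = 6
height (edges) = 6

6


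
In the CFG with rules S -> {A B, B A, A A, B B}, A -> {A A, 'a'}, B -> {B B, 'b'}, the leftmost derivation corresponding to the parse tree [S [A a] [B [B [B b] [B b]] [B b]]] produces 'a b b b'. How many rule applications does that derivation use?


Every bracketed nonterminal node [X ...] in the tree is produced by exactly one rule application.
Reading the tree off as a leftmost derivation:
  Step 1: S  =>  A B   (applied S -> A B)
  Step 2: A B  =>  a B   (applied A -> a)
  Step 3: a B  =>  a B B   (applied B -> B B)
  Step 4: a B B  =>  a B B B   (applied B -> B B)
  Step 5: a B B B  =>  a b B B   (applied B -> b)
  Step 6: a b B B  =>  a b b B   (applied B -> b)
  Step 7: a b b B  =>  a b b b   (applied B -> b)
Final yield: a b b b
Total rewrite steps: 7

7


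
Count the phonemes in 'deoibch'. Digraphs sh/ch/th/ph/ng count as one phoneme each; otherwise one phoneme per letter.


Parsing 'deoibch' greedily, digraphs first:
  'd' -> consonant phoneme (phonemes so far: 1)
  'e' -> vowel phoneme (phonemes so far: 2)
  'o' -> vowel phoneme (phonemes so far: 3)
  'i' -> vowel phoneme (phonemes so far: 4)
  'b' -> consonant phoneme (phonemes so far: 5)
  'ch' -> digraph (1 consonant phoneme) (phonemes so far: 6)
Total phonemes: 6

6


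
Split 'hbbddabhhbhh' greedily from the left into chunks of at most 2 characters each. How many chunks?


'hbbddabhhbhh' has 12 characters.
Chunking with max size 2:
  Chunk 1: 'hb' (positions 0-1)
  Chunk 2: 'bd' (positions 2-3)
  Chunk 3: 'da' (positions 4-5)
  Chunk 4: 'bh' (positions 6-7)
  Chunk 5: 'hb' (positions 8-9)
  Chunk 6: 'hh' (positions 10-11)
Total chunks: ceil(12 / 2) = 6

6


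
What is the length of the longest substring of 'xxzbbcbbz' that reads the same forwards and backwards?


Scanning 'xxzbbcbbz' for palindromic substrings.
Substring at positions 2-8: 'zbbcbbz'.
Check: reverse('zbbcbbz') = 'zbbcbbz' -> palindrome confirmed.
Neighbouring characters ('x' / '-') break symmetry, so it cannot extend further.
No longer palindromic substring exists; longest length = 7

7


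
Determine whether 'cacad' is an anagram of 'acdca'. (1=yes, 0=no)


Sort characters of 'cacad': 'aaccd'
Sort characters of 'acdca': 'aaccd'
Sorted forms match -> they ARE anagrams
Result: 1

1


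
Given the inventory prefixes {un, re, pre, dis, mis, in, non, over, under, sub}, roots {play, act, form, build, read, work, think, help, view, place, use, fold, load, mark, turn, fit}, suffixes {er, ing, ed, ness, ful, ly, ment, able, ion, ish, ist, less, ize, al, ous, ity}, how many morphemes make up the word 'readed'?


Segmenting 'readed' against the inventory:
  'read' -> root (morpheme 1)
  'ed' -> suffix (morpheme 2)
Total morphemes: 2

2


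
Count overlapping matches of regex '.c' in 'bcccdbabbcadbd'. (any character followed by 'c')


Pattern: .c means any character followed by 'c'.
Scanning 'bcccdbabbcadbd' position-by-position:
  Pos 0: window 'bc' -> MATCH
  Pos 1: window 'cc' -> MATCH
  Pos 2: window 'cc' -> MATCH
  Pos 3: window 'cd' -> no
  Pos 4: window 'db' -> no
  Pos 5: window 'ba' -> no
  Pos 6: window 'ab' -> no
  Pos 7: window 'bb' -> no
  Pos 8: window 'bc' -> MATCH
  Pos 9: window 'ca' -> no
  Pos 10: window 'ad' -> no
  Pos 11: window 'db' -> no
  Pos 12: window 'bd' -> no
  Pos 13: window 'd' -> no
Total matches: 4

4


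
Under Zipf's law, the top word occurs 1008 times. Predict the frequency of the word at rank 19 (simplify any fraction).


Zipf's law: freq(rank) = f1 / rank
f1 = 1008, rank = 19
freq = 1008 / 19
GCD(1008, 19) = 1
Simplified: 1008/19

1008/19


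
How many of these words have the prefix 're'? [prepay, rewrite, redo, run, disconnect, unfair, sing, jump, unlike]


Checking each word for prefix 're':
  'prepay' -> no (count: 0)
  'rewrite' -> YES, starts with 're' (count: 1)
  'redo' -> YES, starts with 're' (count: 2)
  'run' -> no (count: 2)
  'disconnect' -> no (count: 2)
  'unfair' -> no (count: 2)
  'sing' -> no (count: 2)
  'jump' -> no (count: 2)
  'unlike' -> no (count: 2)
Total with prefix 're': 2

2


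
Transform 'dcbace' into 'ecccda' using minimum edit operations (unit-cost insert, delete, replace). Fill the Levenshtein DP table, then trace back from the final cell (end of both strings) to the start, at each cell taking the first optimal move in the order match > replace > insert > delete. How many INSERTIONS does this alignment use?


Edit distance = 5. Backtracking from cell (6, 6) with preference match > replace > insert > delete,
then listing the resulting alignment 'dcbace' -> 'ecccda' left to right:
  Step 1: replace d->e
  Step 2: keep 'c'
  Step 3: replace b->c
  Step 4: replace a->c
  Step 5: replace c->d
  Step 6: replace e->a
Total insertions: 0

0


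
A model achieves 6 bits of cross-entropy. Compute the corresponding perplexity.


Perplexity formula: PP = 2^H
H = 6
PP = 2^6
Steps: 2^1 = 2, 2^2 = 4, 2^3 = 8, 2^4 = 16, 2^5 = 32, 2^6 = 64
PP = 64

64


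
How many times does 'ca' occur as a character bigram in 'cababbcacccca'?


Scanning 'cababbcacccca' for bigram 'ca':
  Position 0: 'ca' -> MATCH
  Position 1: 'ab' -> no
  Position 2: 'ba' -> no
  Position 3: 'ab' -> no
  Position 4: 'bb' -> no
  Position 5: 'bc' -> no
  Position 6: 'ca' -> MATCH
  Position 7: 'ac' -> no
  Position 8: 'cc' -> no
  Position 9: 'cc' -> no
  Position 10: 'cc' -> no
  Position 11: 'ca' -> MATCH
Total matches: 3

3


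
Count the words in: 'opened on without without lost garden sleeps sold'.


Counting words by splitting on spaces:
  Word 1: 'opened'
  Word 2: 'on'
  Word 3: 'without'
  Word 4: 'without'
  Word 5: 'lost'
  Word 6: 'garden'
  Word 7: 'sleeps'
  Word 8: 'sold'
Total words: 8

8


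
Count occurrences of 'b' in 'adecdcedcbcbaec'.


Scanning 'adecdcedcbcbaec' for 'b':
  Position 9: 'b' -> MATCH (count: 1)
  Position 11: 'b' -> MATCH (count: 2)
Total occurrences of 'b': 2

2


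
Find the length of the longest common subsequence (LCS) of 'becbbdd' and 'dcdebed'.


DP table for LCS of 'becbbdd' and 'dcdebed':
       d  c  d  e  b  e  d
    0  0  0  0  0  0  0  0
  b 0  0  0  0  0  1  1  1
  e 0  0  0  0  1  1  2  2
  c 0  0  1  1  1  1  2  2
  b 0  0  1  1  1  2  2  2
  b 0  0  1  1  1  2  2  2
  d 0  1  1  2  2  2  2  3
  d 0  1  1  2  2  2  2  3
LCS: 'bed'
LCS length = 3

3


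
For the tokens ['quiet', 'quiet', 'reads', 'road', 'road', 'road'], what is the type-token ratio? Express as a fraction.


Tokens: 6
Unique types: ('quiet', 'reads', 'road') = 3
TTR = 3/6
Simplify: divide both by 3 -> 1/2
TTR = 1/2

1/2


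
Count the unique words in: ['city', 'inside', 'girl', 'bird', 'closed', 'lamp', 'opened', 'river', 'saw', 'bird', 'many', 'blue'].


Listing all tokens and tracking unique types:
  Token 1: 'city' -> NEW (unique so far: 1)
  Token 2: 'inside' -> NEW (unique so far: 2)
  Token 3: 'girl' -> NEW (unique so far: 3)
  Token 4: 'bird' -> NEW (unique so far: 4)
  Token 5: 'closed' -> NEW (unique so far: 5)
  Token 6: 'lamp' -> NEW (unique so far: 6)
  Token 7: 'opened' -> NEW (unique so far: 7)
  Token 8: 'river' -> NEW (unique so far: 8)
  Token 9: 'saw' -> NEW (unique so far: 9)
  Token 10: 'bird' -> duplicate (unique so far: 9)
  Token 11: 'many' -> NEW (unique so far: 10)
  Token 12: 'blue' -> NEW (unique so far: 11)
Unique types: ('bird', 'blue', 'city', 'closed', 'girl', 'inside', 'lamp', 'many', 'opened', 'river', 'saw')
Vocabulary size: 11

11


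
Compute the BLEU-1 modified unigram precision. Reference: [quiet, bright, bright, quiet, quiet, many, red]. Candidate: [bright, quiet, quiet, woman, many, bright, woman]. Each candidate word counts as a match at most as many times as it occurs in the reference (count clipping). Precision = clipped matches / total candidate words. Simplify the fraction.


Reference word counts: {'bright': 2, 'many': 1, 'quiet': 3, 'red': 1}
Checking each candidate word (with clipping):
  'bright' -> in reference (ref count 2, used 1/2) -> match (matches: 1)
  'quiet' -> in reference (ref count 3, used 1/3) -> match (matches: 2)
  'quiet' -> in reference (ref count 3, used 2/3) -> match (matches: 3)
  'woman' -> not in reference -> no match (matches: 3)
  'many' -> in reference (ref count 1, used 1/1) -> match (matches: 4)
  'bright' -> in reference (ref count 2, used 2/2) -> match (matches: 5)
  'woman' -> not in reference -> no match (matches: 5)
Clipped matches: 5, Candidate length: 7
Precision = 5/7

5/7


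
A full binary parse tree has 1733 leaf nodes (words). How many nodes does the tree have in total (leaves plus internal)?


Leaf nodes (terminals): 1733
Internal nodes = n - 1 = 1733 - 1 = 1732
Total = leaves + internal = 1733 + 1732 = 3465

3465


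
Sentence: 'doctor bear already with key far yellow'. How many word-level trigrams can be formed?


Word trigrams from [7] words:
  Trigram 1: (doctor bear already)
  Trigram 2: (bear already with)
  Trigram 3: (already with key)
  Trigram 4: (with key far)
  Trigram 5: (key far yellow)
Total word trigrams: 7 - 2 = 5

5


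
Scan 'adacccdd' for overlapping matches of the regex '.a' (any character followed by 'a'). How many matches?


Pattern: .a means any character followed by 'a'.
Scanning 'adacccdd' position-by-position:
  Pos 0: window 'ad' -> no
  Pos 1: window 'da' -> MATCH
  Pos 2: window 'ac' -> no
  Pos 3: window 'cc' -> no
  Pos 4: window 'cc' -> no
  Pos 5: window 'cd' -> no
  Pos 6: window 'dd' -> no
  Pos 7: window 'd' -> no
Total matches: 1

1


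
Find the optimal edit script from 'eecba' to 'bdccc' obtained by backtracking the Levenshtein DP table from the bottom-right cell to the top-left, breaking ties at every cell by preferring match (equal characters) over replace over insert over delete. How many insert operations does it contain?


Edit distance = 4. Backtracking from cell (5, 5) with preference match > replace > insert > delete,
then listing the resulting alignment 'eecba' -> 'bdccc' left to right:
  Step 1: replace e->b
  Step 2: replace e->d
  Step 3: keep 'c'
  Step 4: replace b->c
  Step 5: replace a->c
Total insertions: 0

0


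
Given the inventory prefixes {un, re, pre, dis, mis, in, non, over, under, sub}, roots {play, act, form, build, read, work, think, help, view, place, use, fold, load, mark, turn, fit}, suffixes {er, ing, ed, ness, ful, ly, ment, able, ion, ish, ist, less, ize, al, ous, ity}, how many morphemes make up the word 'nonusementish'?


Segmenting 'nonusementish' against the inventory:
  'non' -> prefix (morpheme 1)
  'use' -> root (morpheme 2)
  'ment' -> suffix (morpheme 3)
  'ish' -> suffix (morpheme 4)
Total morphemes: 4

4


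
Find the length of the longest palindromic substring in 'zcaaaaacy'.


Scanning 'zcaaaaacy' for palindromic substrings.
Substring at positions 1-7: 'caaaaac'.
Check: reverse('caaaaac') = 'caaaaac' -> palindrome confirmed.
Neighbouring characters ('z' / 'y') break symmetry, so it cannot extend further.
No longer palindromic substring exists; longest length = 7

7


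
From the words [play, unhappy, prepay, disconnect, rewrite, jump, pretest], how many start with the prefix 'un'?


Checking each word for prefix 'un':
  'play' -> no (count: 0)
  'unhappy' -> YES, starts with 'un' (count: 1)
  'prepay' -> no (count: 1)
  'disconnect' -> no (count: 1)
  'rewrite' -> no (count: 1)
  'jump' -> no (count: 1)
  'pretest' -> no (count: 1)
Total with prefix 'un': 1

1


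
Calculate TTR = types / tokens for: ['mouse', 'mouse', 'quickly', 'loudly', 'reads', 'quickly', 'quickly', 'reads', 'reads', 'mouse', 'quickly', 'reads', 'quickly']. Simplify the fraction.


Tokens: 13
Unique types: ('loudly', 'mouse', 'quickly', 'reads') = 4
TTR = 4/13
Already in lowest terms.

4/13


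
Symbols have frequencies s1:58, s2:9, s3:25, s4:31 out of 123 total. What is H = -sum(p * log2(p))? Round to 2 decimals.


Computing entropy H = -sum(p_i * log2(p_i)):
  s1: p = 58/123 = 0.4715, -p*log2(p) = 0.5114
  s2: p = 9/123 = 0.0732, -p*log2(p) = 0.2760
  s3: p = 25/123 = 0.2033, -p*log2(p) = 0.4672
  s4: p = 31/123 = 0.2520, -p*log2(p) = 0.5011
H = sum of terms = 1.7557
Rounded to 2 decimals: 1.76

1.76


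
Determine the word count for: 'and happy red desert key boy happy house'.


Counting words by splitting on spaces:
  Word 1: 'and'
  Word 2: 'happy'
  Word 3: 'red'
  Word 4: 'desert'
  Word 5: 'key'
  Word 6: 'boy'
  Word 7: 'happy'
  Word 8: 'house'
Total words: 8

8


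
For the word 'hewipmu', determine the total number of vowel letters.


Scanning each character of 'hewipmu':
  Position 1: 'h' -> consonant (running count: 0)
  Position 2: 'e' -> vowel (running count: 1)
  Position 3: 'w' -> consonant (running count: 1)
  Position 4: 'i' -> vowel (running count: 2)
  Position 5: 'p' -> consonant (running count: 2)
  Position 6: 'm' -> consonant (running count: 2)
  Position 7: 'u' -> vowel (running count: 3)
Total vowels: 3

3


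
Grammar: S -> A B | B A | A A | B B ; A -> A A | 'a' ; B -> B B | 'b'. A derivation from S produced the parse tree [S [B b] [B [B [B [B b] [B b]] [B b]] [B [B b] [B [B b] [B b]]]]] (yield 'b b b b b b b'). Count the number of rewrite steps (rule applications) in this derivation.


Every bracketed nonterminal node [X ...] in the tree is produced by exactly one rule application.
Reading the tree off as a leftmost derivation:
  Step 1: S  =>  B B   (applied S -> B B)
  Step 2: B B  =>  b B   (applied B -> b)
  Step 3: b B  =>  b B B   (applied B -> B B)
  Step 4: b B B  =>  b B B B   (applied B -> B B)
  Step 5: b B B B  =>  b B B B B   (applied B -> B B)
  Step 6: b B B B B  =>  b b B B B   (applied B -> b)
  Step 7: b b B B B  =>  b b b B B   (applied B -> b)
  Step 8: b b b B B  =>  b b b b B   (applied B -> b)
  Step 9: b b b b B  =>  b b b b B B   (applied B -> B B)
  Step 10: b b b b B B  =>  b b b b b B   (applied B -> b)
  Step 11: b b b b b B  =>  b b b b b B B   (applied B -> B B)
  Step 12: b b b b b B B  =>  b b b b b b B   (applied B -> b)
  Step 13: b b b b b b B  =>  b b b b b b b   (applied B -> b)
Final yield: b b b b b b b
Total rewrite steps: 13

13


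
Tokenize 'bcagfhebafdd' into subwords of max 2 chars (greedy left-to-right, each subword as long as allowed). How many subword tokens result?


'bcagfhebafdd' has 12 characters.
Chunking with max size 2:
  Chunk 1: 'bc' (positions 0-1)
  Chunk 2: 'ag' (positions 2-3)
  Chunk 3: 'fh' (positions 4-5)
  Chunk 4: 'eb' (positions 6-7)
  Chunk 5: 'af' (positions 8-9)
  Chunk 6: 'dd' (positions 10-11)
Total chunks: ceil(12 / 2) = 6

6


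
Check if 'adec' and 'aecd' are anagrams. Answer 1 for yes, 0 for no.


Sort characters of 'adec': 'acde'
Sort characters of 'aecd': 'acde'
Sorted forms match -> they ARE anagrams
Result: 1

1


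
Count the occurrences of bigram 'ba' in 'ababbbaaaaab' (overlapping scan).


Scanning 'ababbbaaaaab' for bigram 'ba':
  Position 0: 'ab' -> no
  Position 1: 'ba' -> MATCH
  Position 2: 'ab' -> no
  Position 3: 'bb' -> no
  Position 4: 'bb' -> no
  Position 5: 'ba' -> MATCH
  Position 6: 'aa' -> no
  Position 7: 'aa' -> no
  Position 8: 'aa' -> no
  Position 9: 'aa' -> no
  Position 10: 'ab' -> no
Total matches: 2

2


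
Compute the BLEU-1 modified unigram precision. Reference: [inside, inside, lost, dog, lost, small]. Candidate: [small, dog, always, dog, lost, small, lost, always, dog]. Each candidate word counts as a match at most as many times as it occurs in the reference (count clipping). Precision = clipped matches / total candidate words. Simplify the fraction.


Reference word counts: {'dog': 1, 'inside': 2, 'lost': 2, 'small': 1}
Checking each candidate word (with clipping):
  'small' -> in reference (ref count 1, used 1/1) -> match (matches: 1)
  'dog' -> in reference (ref count 1, used 1/1) -> match (matches: 2)
  'always' -> not in reference -> no match (matches: 2)
  'dog' -> ref count 1 already used up (1/1) -> clipped, no match (matches: 2)
  'lost' -> in reference (ref count 2, used 1/2) -> match (matches: 3)
  'small' -> ref count 1 already used up (1/1) -> clipped, no match (matches: 3)
  'lost' -> in reference (ref count 2, used 2/2) -> match (matches: 4)
  'always' -> not in reference -> no match (matches: 4)
  'dog' -> ref count 1 already used up (1/1) -> clipped, no match (matches: 4)
Clipped matches: 4, Candidate length: 9
Precision = 4/9

4/9


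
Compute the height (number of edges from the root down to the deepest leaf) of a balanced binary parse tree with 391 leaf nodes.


In a balanced binary tree with n leaves the deepest leaf is ceil(log2(n)) edges below the root.
log2(391) = 8.6110
ceil(8.6110) = 9
height (edges) = 9

9


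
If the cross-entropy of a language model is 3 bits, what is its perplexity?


Perplexity formula: PP = 2^H
H = 3
PP = 2^3
Steps: 2^1 = 2, 2^2 = 4, 2^3 = 8
PP = 8

8


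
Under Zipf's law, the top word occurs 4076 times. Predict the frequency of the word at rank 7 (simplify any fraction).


Zipf's law: freq(rank) = f1 / rank
f1 = 4076, rank = 7
freq = 4076 / 7
GCD(4076, 7) = 1
Simplified: 4076/7

4076/7


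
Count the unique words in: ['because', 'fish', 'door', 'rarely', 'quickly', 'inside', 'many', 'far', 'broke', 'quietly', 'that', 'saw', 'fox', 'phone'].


Listing all tokens and tracking unique types:
  Token 1: 'because' -> NEW (unique so far: 1)
  Token 2: 'fish' -> NEW (unique so far: 2)
  Token 3: 'door' -> NEW (unique so far: 3)
  Token 4: 'rarely' -> NEW (unique so far: 4)
  Token 5: 'quickly' -> NEW (unique so far: 5)
  Token 6: 'inside' -> NEW (unique so far: 6)
  Token 7: 'many' -> NEW (unique so far: 7)
  Token 8: 'far' -> NEW (unique so far: 8)
  Token 9: 'broke' -> NEW (unique so far: 9)
  Token 10: 'quietly' -> NEW (unique so far: 10)
  Token 11: 'that' -> NEW (unique so far: 11)
  Token 12: 'saw' -> NEW (unique so far: 12)
  Token 13: 'fox' -> NEW (unique so far: 13)
  Token 14: 'phone' -> NEW (unique so far: 14)
Unique types: ('because', 'broke', 'door', 'far', 'fish', 'fox', 'inside', 'many', 'phone', 'quickly', 'quietly', 'rarely', 'saw', 'that')
Vocabulary size: 14

14


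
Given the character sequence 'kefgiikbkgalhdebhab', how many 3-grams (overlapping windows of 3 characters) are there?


String 'kefgiikbkgalhdebhab' has length L = 19.
Number of overlapping n-grams = L - n + 1
Substituting: 19 - 3 + 1 = 17

17


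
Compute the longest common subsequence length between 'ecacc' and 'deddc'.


DP table for LCS of 'ecacc' and 'deddc':
       d  e  d  d  c
    0  0  0  0  0  0
  e 0  0  1  1  1  1
  c 0  0  1  1  1  2
  a 0  0  1  1  1  2
  c 0  0  1  1  1  2
  c 0  0  1  1  1  2
LCS: 'ec'
LCS length = 2

2


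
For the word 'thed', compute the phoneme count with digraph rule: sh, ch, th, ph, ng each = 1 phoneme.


Parsing 'thed' greedily, digraphs first:
  'th' -> digraph (1 consonant phoneme) (phonemes so far: 1)
  'e' -> vowel phoneme (phonemes so far: 2)
  'd' -> consonant phoneme (phonemes so far: 3)
Total phonemes: 3

3


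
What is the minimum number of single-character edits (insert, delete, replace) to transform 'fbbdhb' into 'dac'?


Building DP table for s1='fbbdhb' (len 6) and s2='dac' (len 3):
       d  a  c
    0  1  2  3
  f 1  1  2  3
  b 2  2  2  3
  b 3  3  3  3
  d 4  3  4  4
  h 5  4  4  5
  b 6  5  5  5
Edit distance = dp[6][3] = 5

5


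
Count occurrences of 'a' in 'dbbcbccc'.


Scanning 'dbbcbccc' for 'a':
  No matches found.
Total occurrences of 'a': 0

0


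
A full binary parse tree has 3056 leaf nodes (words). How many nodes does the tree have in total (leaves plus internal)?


Leaf nodes (terminals): 3056
Internal nodes = n - 1 = 3056 - 1 = 3055
Total = leaves + internal = 3056 + 3055 = 6111

6111


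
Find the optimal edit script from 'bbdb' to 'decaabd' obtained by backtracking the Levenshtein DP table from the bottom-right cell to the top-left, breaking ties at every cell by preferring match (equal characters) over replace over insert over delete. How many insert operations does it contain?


Edit distance = 6. Backtracking from cell (4, 7) with preference match > replace > insert > delete,
then listing the resulting alignment 'bbdb' -> 'decaabd' left to right:
  Step 1: insert 'd' [insertion #1]
  Step 2: insert 'e' [insertion #2]
  Step 3: replace b->c
  Step 4: replace b->a
  Step 5: replace d->a
  Step 6: keep 'b'
  Step 7: insert 'd' [insertion #3]
Total insertions: 3

3


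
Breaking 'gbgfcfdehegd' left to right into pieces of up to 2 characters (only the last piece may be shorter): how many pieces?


'gbgfcfdehegd' has 12 characters.
Chunking with max size 2:
  Chunk 1: 'gb' (positions 0-1)
  Chunk 2: 'gf' (positions 2-3)
  Chunk 3: 'cf' (positions 4-5)
  Chunk 4: 'de' (positions 6-7)
  Chunk 5: 'he' (positions 8-9)
  Chunk 6: 'gd' (positions 10-11)
Total chunks: ceil(12 / 2) = 6

6


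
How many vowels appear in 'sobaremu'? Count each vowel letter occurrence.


Scanning each character of 'sobaremu':
  Position 1: 's' -> consonant (running count: 0)
  Position 2: 'o' -> vowel (running count: 1)
  Position 3: 'b' -> consonant (running count: 1)
  Position 4: 'a' -> vowel (running count: 2)
  Position 5: 'r' -> consonant (running count: 2)
  Position 6: 'e' -> vowel (running count: 3)
  Position 7: 'm' -> consonant (running count: 3)
  Position 8: 'u' -> vowel (running count: 4)
Total vowels: 4

4


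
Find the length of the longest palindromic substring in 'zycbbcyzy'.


Scanning 'zycbbcyzy' for palindromic substrings.
Substring at positions 0-7: 'zycbbcyz'.
Check: reverse('zycbbcyz') = 'zycbbcyz' -> palindrome confirmed.
Neighbouring characters ('-' / 'y') break symmetry, so it cannot extend further.
No longer palindromic substring exists; longest length = 8

8


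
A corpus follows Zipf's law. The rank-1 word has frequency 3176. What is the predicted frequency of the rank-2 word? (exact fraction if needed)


Zipf's law: freq(rank) = f1 / rank
f1 = 3176, rank = 2
freq = 3176 / 2
= 1588

1588


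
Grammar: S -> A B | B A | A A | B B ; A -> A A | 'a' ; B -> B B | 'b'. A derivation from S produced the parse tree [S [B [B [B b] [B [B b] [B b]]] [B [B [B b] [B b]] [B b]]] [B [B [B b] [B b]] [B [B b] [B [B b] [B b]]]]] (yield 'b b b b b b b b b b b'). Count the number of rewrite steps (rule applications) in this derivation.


Every bracketed nonterminal node [X ...] in the tree is produced by exactly one rule application.
Reading the tree off as a leftmost derivation:
  Step 1: S  =>  B B   (applied S -> B B)
  Step 2: B B  =>  B B B   (applied B -> B B)
  Step 3: B B B  =>  B B B B   (applied B -> B B)
  Step 4: B B B B  =>  b B B B   (applied B -> b)
  Step 5: b B B B  =>  b B B B B   (applied B -> B B)
  Step 6: b B B B B  =>  b b B B B   (applied B -> b)
  Step 7: b b B B B  =>  b b b B B   (applied B -> b)
  Step 8: b b b B B  =>  b b b B B B   (applied B -> B B)
  Step 9: b b b B B B  =>  b b b B B B B   (applied B -> B B)
  Step 10: b b b B B B B  =>  b b b b B B B   (applied B -> b)
  Step 11: b b b b B B B  =>  b b b b b B B   (applied B -> b)
  Step 12: b b b b b B B  =>  b b b b b b B   (applied B -> b)
  Step 13: b b b b b b B  =>  b b b b b b B B   (applied B -> B B)
  Step 14: b b b b b b B B  =>  b b b b b b B B B   (applied B -> B B)
  Step 15: b b b b b b B B B  =>  b b b b b b b B B   (applied B -> b)
  Step 16: b b b b b b b B B  =>  b b b b b b b b B   (applied B -> b)
  Step 17: b b b b b b b b B  =>  b b b b b b b b B B   (applied B -> B B)
  Step 18: b b b b b b b b B B  =>  b b b b b b b b b B   (applied B -> b)
  Step 19: b b b b b b b b b B  =>  b b b b b b b b b B B   (applied B -> B B)
  Step 20: b b b b b b b b b B B  =>  b b b b b b b b b b B   (applied B -> b)
  Step 21: b b b b b b b b b b B  =>  b b b b b b b b b b b   (applied B -> b)
Final yield: b b b b b b b b b b b
Total rewrite steps: 21

21


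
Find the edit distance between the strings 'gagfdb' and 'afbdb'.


Building DP table for s1='gagfdb' (len 6) and s2='afbdb' (len 5):
       a  f  b  d  b
    0  1  2  3  4  5
  g 1  1  2  3  4  5
  a 2  1  2  3  4  5
  g 3  2  2  3  4  5
  f 4  3  2  3  4  5
  d 5  4  3  3  3  4
  b 6  5  4  3  4  3
Edit distance = dp[6][5] = 3

3


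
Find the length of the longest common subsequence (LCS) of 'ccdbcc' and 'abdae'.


DP table for LCS of 'ccdbcc' and 'abdae':
       a  b  d  a  e
    0  0  0  0  0  0
  c 0  0  0  0  0  0
  c 0  0  0  0  0  0
  d 0  0  0  1  1  1
  b 0  0  1  1  1  1
  c 0  0  1  1  1  1
  c 0  0  1  1  1  1
LCS: 'd'
LCS length = 1

1


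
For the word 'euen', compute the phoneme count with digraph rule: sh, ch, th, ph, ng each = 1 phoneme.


Parsing 'euen' greedily, digraphs first:
  'e' -> vowel phoneme (phonemes so far: 1)
  'u' -> vowel phoneme (phonemes so far: 2)
  'e' -> vowel phoneme (phonemes so far: 3)
  'n' -> consonant phoneme (phonemes so far: 4)
Total phonemes: 4

4


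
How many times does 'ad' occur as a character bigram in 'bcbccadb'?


Scanning 'bcbccadb' for bigram 'ad':
  Position 0: 'bc' -> no
  Position 1: 'cb' -> no
  Position 2: 'bc' -> no
  Position 3: 'cc' -> no
  Position 4: 'ca' -> no
  Position 5: 'ad' -> MATCH
  Position 6: 'db' -> no
Total matches: 1

1


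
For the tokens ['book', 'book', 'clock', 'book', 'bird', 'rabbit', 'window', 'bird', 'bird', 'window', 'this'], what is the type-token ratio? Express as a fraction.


Tokens: 11
Unique types: ('bird', 'book', 'clock', 'rabbit', 'this', 'window') = 6
TTR = 6/11
Already in lowest terms.

6/11


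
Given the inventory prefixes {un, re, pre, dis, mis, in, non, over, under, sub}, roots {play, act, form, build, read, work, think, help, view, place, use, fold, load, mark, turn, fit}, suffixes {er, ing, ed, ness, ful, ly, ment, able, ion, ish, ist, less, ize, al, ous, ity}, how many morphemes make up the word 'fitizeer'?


Segmenting 'fitizeer' against the inventory:
  'fit' -> root (morpheme 1)
  'ize' -> suffix (morpheme 2)
  'er' -> suffix (morpheme 3)
Total morphemes: 3

3


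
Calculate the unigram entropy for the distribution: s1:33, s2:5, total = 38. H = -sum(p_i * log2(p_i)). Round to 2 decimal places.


Computing entropy H = -sum(p_i * log2(p_i)):
  s1: p = 33/38 = 0.8684, -p*log2(p) = 0.1768
  s2: p = 5/38 = 0.1316, -p*log2(p) = 0.3850
H = sum of terms = 0.5618
Rounded to 2 decimals: 0.56

0.56


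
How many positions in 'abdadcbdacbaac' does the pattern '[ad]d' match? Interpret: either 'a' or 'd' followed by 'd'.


Pattern: [ad]d means either 'a' or 'd' followed by 'd'.
Scanning 'abdadcbdacbaac' position-by-position:
  Pos 0: window 'ab' -> no
  Pos 1: window 'bd' -> no
  Pos 2: window 'da' -> no
  Pos 3: window 'ad' -> MATCH
  Pos 4: window 'dc' -> no
  Pos 5: window 'cb' -> no
  Pos 6: window 'bd' -> no
  Pos 7: window 'da' -> no
  Pos 8: window 'ac' -> no
  Pos 9: window 'cb' -> no
  Pos 10: window 'ba' -> no
  Pos 11: window 'aa' -> no
  Pos 12: window 'ac' -> no
  Pos 13: window 'c' -> no
Total matches: 1

1


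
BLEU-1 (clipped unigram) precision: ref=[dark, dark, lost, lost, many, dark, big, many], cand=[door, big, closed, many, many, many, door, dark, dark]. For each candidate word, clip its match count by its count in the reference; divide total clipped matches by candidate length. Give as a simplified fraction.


Reference word counts: {'big': 1, 'dark': 3, 'lost': 2, 'many': 2}
Checking each candidate word (with clipping):
  'door' -> not in reference -> no match (matches: 0)
  'big' -> in reference (ref count 1, used 1/1) -> match (matches: 1)
  'closed' -> not in reference -> no match (matches: 1)
  'many' -> in reference (ref count 2, used 1/2) -> match (matches: 2)
  'many' -> in reference (ref count 2, used 2/2) -> match (matches: 3)
  'many' -> ref count 2 already used up (2/2) -> clipped, no match (matches: 3)
  'door' -> not in reference -> no match (matches: 3)
  'dark' -> in reference (ref count 3, used 1/3) -> match (matches: 4)
  'dark' -> in reference (ref count 3, used 2/3) -> match (matches: 5)
Clipped matches: 5, Candidate length: 9
Precision = 5/9

5/9


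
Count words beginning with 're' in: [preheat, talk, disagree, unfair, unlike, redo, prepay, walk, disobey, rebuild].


Checking each word for prefix 're':
  'preheat' -> no (count: 0)
  'talk' -> no (count: 0)
  'disagree' -> no (count: 0)
  'unfair' -> no (count: 0)
  'unlike' -> no (count: 0)
  'redo' -> YES, starts with 're' (count: 1)
  'prepay' -> no (count: 1)
  'walk' -> no (count: 1)
  'disobey' -> no (count: 1)
  'rebuild' -> YES, starts with 're' (count: 2)
Total with prefix 're': 2

2


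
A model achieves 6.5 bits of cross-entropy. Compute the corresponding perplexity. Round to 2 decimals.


Perplexity formula: PP = 2^H
H = 6.5
PP = 2^6.5
Decompose: 2^6.5 = 2^6 * 2^0.5 = 2^6 * sqrt(2)
2^6 = 64, sqrt(2) ~ 1.4142136
PP ~ 64 * 1.4142136 = 90.5096704
Rounded to 2 decimals: 90.51

90.51


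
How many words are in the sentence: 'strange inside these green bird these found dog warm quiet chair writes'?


Counting words by splitting on spaces:
  Word 1: 'strange'
  Word 2: 'inside'
  Word 3: 'these'
  Word 4: 'green'
  Word 5: 'bird'
  Word 6: 'these'
  Word 7: 'found'
  Word 8: 'dog'
  Word 9: 'warm'
  Word 10: 'quiet'
  Word 11: 'chair'
  Word 12: 'writes'
Total words: 12

12


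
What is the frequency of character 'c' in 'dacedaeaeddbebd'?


Scanning 'dacedaeaeddbebd' for 'c':
  Position 2: 'c' -> MATCH (count: 1)
Total occurrences of 'c': 1

1


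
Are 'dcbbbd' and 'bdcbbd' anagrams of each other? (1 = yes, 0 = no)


Sort characters of 'dcbbbd': 'bbbcdd'
Sort characters of 'bdcbbd': 'bbbcdd'
Sorted forms match -> they ARE anagrams
Result: 1

1


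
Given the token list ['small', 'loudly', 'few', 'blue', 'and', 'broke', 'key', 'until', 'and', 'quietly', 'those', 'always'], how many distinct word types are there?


Listing all tokens and tracking unique types:
  Token 1: 'small' -> NEW (unique so far: 1)
  Token 2: 'loudly' -> NEW (unique so far: 2)
  Token 3: 'few' -> NEW (unique so far: 3)
  Token 4: 'blue' -> NEW (unique so far: 4)
  Token 5: 'and' -> NEW (unique so far: 5)
  Token 6: 'broke' -> NEW (unique so far: 6)
  Token 7: 'key' -> NEW (unique so far: 7)
  Token 8: 'until' -> NEW (unique so far: 8)
  Token 9: 'and' -> duplicate (unique so far: 8)
  Token 10: 'quietly' -> NEW (unique so far: 9)
  Token 11: 'those' -> NEW (unique so far: 10)
  Token 12: 'always' -> NEW (unique so far: 11)
Unique types: ('always', 'and', 'blue', 'broke', 'few', 'key', 'loudly', 'quietly', 'small', 'those', 'until')
Vocabulary size: 11

11


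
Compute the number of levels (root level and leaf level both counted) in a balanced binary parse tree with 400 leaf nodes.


In a balanced binary tree with n leaves the deepest leaf is ceil(log2(n)) edges below the root,
so counting node levels inclusive of root and leaves gives ceil(log2(n)) + 1 levels.
log2(400) = 8.6439
ceil(8.6439) = 9
levels = 9 + 1 = 10

10


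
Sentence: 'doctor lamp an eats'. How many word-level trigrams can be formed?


Word trigrams from [4] words:
  Trigram 1: (doctor lamp an)
  Trigram 2: (lamp an eats)
Total word trigrams: 4 - 2 = 2

2


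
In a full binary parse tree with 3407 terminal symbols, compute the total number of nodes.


Leaf nodes (terminals): 3407
Internal nodes = n - 1 = 3407 - 1 = 3406
Total = leaves + internal = 3407 + 3406 = 6813

6813


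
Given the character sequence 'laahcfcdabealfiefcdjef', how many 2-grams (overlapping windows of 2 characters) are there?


String 'laahcfcdabealfiefcdjef' has length L = 22.
Number of overlapping n-grams = L - n + 1
Substituting: 22 - 2 + 1 = 21

21


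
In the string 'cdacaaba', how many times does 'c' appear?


Scanning 'cdacaaba' for 'c':
  Position 0: 'c' -> MATCH (count: 1)
  Position 3: 'c' -> MATCH (count: 2)
Total occurrences of 'c': 2

2


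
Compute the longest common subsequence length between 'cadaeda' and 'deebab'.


DP table for LCS of 'cadaeda' and 'deebab':
       d  e  e  b  a  b
    0  0  0  0  0  0  0
  c 0  0  0  0  0  0  0
  a 0  0  0  0  0  1  1
  d 0  1  1  1  1  1  1
  a 0  1  1  1  1  2  2
  e 0  1  2  2  2  2  2
  d 0  1  2  2  2  2  2
  a 0  1  2  2  2  3  3
LCS: 'dea'
LCS length = 3

3


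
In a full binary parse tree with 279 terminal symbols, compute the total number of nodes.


Leaf nodes (terminals): 279
Internal nodes = n - 1 = 279 - 1 = 278
Total = leaves + internal = 279 + 278 = 557

557


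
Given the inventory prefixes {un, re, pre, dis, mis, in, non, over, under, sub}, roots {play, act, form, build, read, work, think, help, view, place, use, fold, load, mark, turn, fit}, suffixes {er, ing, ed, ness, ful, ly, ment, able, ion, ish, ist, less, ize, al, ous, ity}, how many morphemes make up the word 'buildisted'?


Segmenting 'buildisted' against the inventory:
  'build' -> root (morpheme 1)
  'ist' -> suffix (morpheme 2)
  'ed' -> suffix (morpheme 3)
Total morphemes: 3

3


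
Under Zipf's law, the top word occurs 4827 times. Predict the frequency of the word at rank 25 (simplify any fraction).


Zipf's law: freq(rank) = f1 / rank
f1 = 4827, rank = 25
freq = 4827 / 25
GCD(4827, 25) = 1
Simplified: 4827/25

4827/25


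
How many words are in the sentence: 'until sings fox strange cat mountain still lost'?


Counting words by splitting on spaces:
  Word 1: 'until'
  Word 2: 'sings'
  Word 3: 'fox'
  Word 4: 'strange'
  Word 5: 'cat'
  Word 6: 'mountain'
  Word 7: 'still'
  Word 8: 'lost'
Total words: 8

8


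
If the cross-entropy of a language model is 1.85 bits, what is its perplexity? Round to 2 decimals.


Perplexity formula: PP = 2^H
H = 1.85
PP = 2^1.85
Decompose: 2^1.85 = 2^1 * 2^0.85
2^1 = 2, 2^0.85 ~ 1.8025009
PP ~ 2 * 1.8025009 = 3.6050018
Rounded to 2 decimals: 3.61

3.61


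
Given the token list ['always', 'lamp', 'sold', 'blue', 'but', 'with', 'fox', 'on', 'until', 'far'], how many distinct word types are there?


Listing all tokens and tracking unique types:
  Token 1: 'always' -> NEW (unique so far: 1)
  Token 2: 'lamp' -> NEW (unique so far: 2)
  Token 3: 'sold' -> NEW (unique so far: 3)
  Token 4: 'blue' -> NEW (unique so far: 4)
  Token 5: 'but' -> NEW (unique so far: 5)
  Token 6: 'with' -> NEW (unique so far: 6)
  Token 7: 'fox' -> NEW (unique so far: 7)
  Token 8: 'on' -> NEW (unique so far: 8)
  Token 9: 'until' -> NEW (unique so far: 9)
  Token 10: 'far' -> NEW (unique so far: 10)
Unique types: ('always', 'blue', 'but', 'far', 'fox', 'lamp', 'on', 'sold', 'until', 'with')
Vocabulary size: 10

10


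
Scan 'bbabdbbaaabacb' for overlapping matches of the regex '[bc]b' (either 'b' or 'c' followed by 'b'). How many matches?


Pattern: [bc]b means either 'b' or 'c' followed by 'b'.
Scanning 'bbabdbbaaabacb' position-by-position:
  Pos 0: window 'bb' -> MATCH
  Pos 1: window 'ba' -> no
  Pos 2: window 'ab' -> no
  Pos 3: window 'bd' -> no
  Pos 4: window 'db' -> no
  Pos 5: window 'bb' -> MATCH
  Pos 6: window 'ba' -> no
  Pos 7: window 'aa' -> no
  Pos 8: window 'aa' -> no
  Pos 9: window 'ab' -> no
  Pos 10: window 'ba' -> no
  Pos 11: window 'ac' -> no
  Pos 12: window 'cb' -> MATCH
  Pos 13: window 'b' -> no
Total matches: 3

3


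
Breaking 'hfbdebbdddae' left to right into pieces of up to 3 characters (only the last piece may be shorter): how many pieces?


'hfbdebbdddae' has 12 characters.
Chunking with max size 3:
  Chunk 1: 'hfb' (positions 0-2)
  Chunk 2: 'deb' (positions 3-5)
  Chunk 3: 'bdd' (positions 6-8)
  Chunk 4: 'dae' (positions 9-11)
Total chunks: ceil(12 / 3) = 4

4


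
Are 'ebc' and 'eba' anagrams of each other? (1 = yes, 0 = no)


Sort characters of 'ebc': 'bce'
Sort characters of 'eba': 'abe'
Sorted forms differ -> they are NOT anagrams
Result: 0

0


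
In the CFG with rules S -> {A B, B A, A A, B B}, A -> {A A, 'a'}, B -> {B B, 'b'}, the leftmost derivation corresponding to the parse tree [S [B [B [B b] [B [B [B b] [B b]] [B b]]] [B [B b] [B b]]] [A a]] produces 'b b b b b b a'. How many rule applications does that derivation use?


Every bracketed nonterminal node [X ...] in the tree is produced by exactly one rule application.
Reading the tree off as a leftmost derivation:
  Step 1: S  =>  B A   (applied S -> B A)
  Step 2: B A  =>  B B A   (applied B -> B B)
  Step 3: B B A  =>  B B B A   (applied B -> B B)
  Step 4: B B B A  =>  b B B A   (applied B -> b)
  Step 5: b B B A  =>  b B B B A   (applied B -> B B)
  Step 6: b B B B A  =>  b B B B B A   (applied B -> B B)
  Step 7: b B B B B A  =>  b b B B B A   (applied B -> b)
  Step 8: b b B B B A  =>  b b b B B A   (applied B -> b)
  Step 9: b b b B B A  =>  b b b b B A   (applied B -> b)
  Step 10: b b b b B A  =>  b b b b B B A   (applied B -> B B)
  Step 11: b b b b B B A  =>  b b b b b B A   (applied B -> b)
  Step 12: b b b b b B A  =>  b b b b b b A   (applied B -> b)
  Step 13: b b b b b b A  =>  b b b b b b a   (applied A -> a)
Final yield: b b b b b b a
Total rewrite steps: 13

13


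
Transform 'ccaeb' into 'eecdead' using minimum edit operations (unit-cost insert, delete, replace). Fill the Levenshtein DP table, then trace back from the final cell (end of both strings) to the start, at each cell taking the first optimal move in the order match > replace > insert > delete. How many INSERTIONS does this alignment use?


Edit distance = 5. Backtracking from cell (5, 7) with preference match > replace > insert > delete,
then listing the resulting alignment 'ccaeb' -> 'eecdead' left to right:
  Step 1: insert 'e' [insertion #1]
  Step 2: replace c->e
  Step 3: keep 'c'
  Step 4: replace a->d
  Step 5: keep 'e'
  Step 6: insert 'a' [insertion #2]
  Step 7: replace b->d
Total insertions: 2

2


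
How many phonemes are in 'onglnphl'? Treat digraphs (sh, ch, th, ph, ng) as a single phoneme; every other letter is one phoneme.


Parsing 'onglnphl' greedily, digraphs first:
  'o' -> vowel phoneme (phonemes so far: 1)
  'ng' -> digraph (1 consonant phoneme) (phonemes so far: 2)
  'l' -> consonant phoneme (phonemes so far: 3)
  'n' -> consonant phoneme (phonemes so far: 4)
  'ph' -> digraph (1 consonant phoneme) (phonemes so far: 5)
  'l' -> consonant phoneme (phonemes so far: 6)
Total phonemes: 6

6


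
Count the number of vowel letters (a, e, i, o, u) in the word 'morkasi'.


Scanning each character of 'morkasi':
  Position 1: 'm' -> consonant (running count: 0)
  Position 2: 'o' -> vowel (running count: 1)
  Position 3: 'r' -> consonant (running count: 1)
  Position 4: 'k' -> consonant (running count: 1)
  Position 5: 'a' -> vowel (running count: 2)
  Position 6: 's' -> consonant (running count: 2)
  Position 7: 'i' -> vowel (running count: 3)
Total vowels: 3

3


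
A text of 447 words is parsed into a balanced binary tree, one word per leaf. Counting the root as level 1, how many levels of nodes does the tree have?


In a balanced binary tree with n leaves the deepest leaf is ceil(log2(n)) edges below the root,
so counting node levels inclusive of root and leaves gives ceil(log2(n)) + 1 levels.
log2(447) = 8.8041
ceil(8.8041) = 9
levels = 9 + 1 = 10

10


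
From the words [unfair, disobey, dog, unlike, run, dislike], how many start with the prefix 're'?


Checking each word for prefix 're':
  'unfair' -> no (count: 0)
  'disobey' -> no (count: 0)
  'dog' -> no (count: 0)
  'unlike' -> no (count: 0)
  'run' -> no (count: 0)
  'dislike' -> no (count: 0)
Total with prefix 're': 0

0


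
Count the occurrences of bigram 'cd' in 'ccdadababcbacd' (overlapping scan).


Scanning 'ccdadababcbacd' for bigram 'cd':
  Position 0: 'cc' -> no
  Position 1: 'cd' -> MATCH
  Position 2: 'da' -> no
  Position 3: 'ad' -> no
  Position 4: 'da' -> no
  Position 5: 'ab' -> no
  Position 6: 'ba' -> no
  Position 7: 'ab' -> no
  Position 8: 'bc' -> no
  Position 9: 'cb' -> no
  Position 10: 'ba' -> no
  Position 11: 'ac' -> no
  Position 12: 'cd' -> MATCH
Total matches: 2

2
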